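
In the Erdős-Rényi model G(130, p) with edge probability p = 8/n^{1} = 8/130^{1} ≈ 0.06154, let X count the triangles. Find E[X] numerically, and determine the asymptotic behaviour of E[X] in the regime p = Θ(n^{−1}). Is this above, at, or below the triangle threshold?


Number of potential triangles: C(130, 3) = 357760.
Each occurs with probability p³ ≈ (0.06154)³ ≈ 2.330451e-04.
By linearity: E[X] = C(130, 3)·p³ ≈ 357760 · 2.330451e-04 ≈ 83.3742.
Here α = 1, so p = 8/n is exactly at the triangle threshold p ~ 1/n. Asymptotically E[X] → c³/6 = 8³/6 = 256/3 ≈ 85.3333, a bounded constant. In this regime the triangle count is asymptotically Poisson(c³/6).

E[X] ≈ 83.3742; in regime p = Θ(1/n^{1}) E[X] stays bounded (at the triangle threshold p ~ 1/n).


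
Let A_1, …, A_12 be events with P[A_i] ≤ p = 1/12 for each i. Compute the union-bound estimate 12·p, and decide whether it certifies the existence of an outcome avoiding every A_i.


Union bound: P[∪_{i=1}^{12} A_i] ≤ Σ_i P[A_i] ≤ 12·p = 12·(1/12) = 1.
Numerically: 1 ≈ 1.000.
Is 1 < 1? NO.
Since the bound 1 is ≥ 1, the union bound is uninformative here; it does NOT by itself certify existence.

12·p = 1 ≈ 1.000; existence NOT certified by the union bound.


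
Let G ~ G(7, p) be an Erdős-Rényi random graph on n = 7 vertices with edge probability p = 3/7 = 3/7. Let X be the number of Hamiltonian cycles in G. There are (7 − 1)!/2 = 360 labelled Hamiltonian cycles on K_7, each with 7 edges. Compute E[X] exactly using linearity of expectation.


K_7 has (7 − 1)!/2 = 360 labelled Hamiltonian cycles.
For each such Hamiltonian cycle H, let X_H = 1 if all 7 edges of H are present in G. Then P[X_H = 1] = p^{7} = (3/7)^{7} = 2187/823543.
Summing the indicators: E[X] = Σ_H E[X_H] = 360 · p^{7} = 360 · 2187/823543 = 787320/823543.
Numerically: E[X] ≈ 0.956016.

E[X] = 360 · (3/7)^{7} = 787320/823543 ≈ 0.956016.


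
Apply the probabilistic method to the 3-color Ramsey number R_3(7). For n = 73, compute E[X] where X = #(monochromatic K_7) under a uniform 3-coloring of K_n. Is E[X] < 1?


E[X] = C(73, 7) · 3^{1 − 21} = 1629348612 · 3^{−20} = 1629348612/3486784401.
As a reduced fraction: E[X] = 543116204/1162261467 ≈ 0.467293.
Is E[X] < 1? YES.
Since E[X] < 1, there exists a 3-coloring of K_{73} with no monochromatic K_7; hence R_3(7) > 73.

E[X] = 543116204/1162261467 ≈ 0.467293; E[X] < 1, so R_3(7) > 73.


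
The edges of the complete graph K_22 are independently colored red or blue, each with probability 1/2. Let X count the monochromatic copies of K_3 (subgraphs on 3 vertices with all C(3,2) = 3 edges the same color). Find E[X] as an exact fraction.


Let X = Σ_S X_S over the C(22, 3) = 1540 subsets S of size 3, where X_S = 1 if the K_3 on S is monochromatic.
For a fixed S, the K_3 on S has C(3, 2) = 3 edges. P[all 3 edges red] = (1/2)^3, and likewise for blue, so P[monochromatic] = 2·(1/2)^3 = 2^{1 − 3} = 1/4.
By linearity: E[X] = C(22, 3) · 2^{1 − 3} = 1540 · 1/4 = 385.
Numerically: E[X] ≈ 385.000000.

E[X] = C(22,3)·2^(1−C(3,2)) = 385 ≈ 385.000000.


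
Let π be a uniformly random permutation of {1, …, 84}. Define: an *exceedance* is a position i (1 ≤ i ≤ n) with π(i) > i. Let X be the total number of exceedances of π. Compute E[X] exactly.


Write X = Σ_{i=1}^{84} X_i, where X_i = 1_{π(i) > i}.
For each fixed i, π(i) is uniform over {1, …, 84} (marginal of a uniform permutation), so P[π(i) > i] = (n − i)/n. Summing: Σ_{i=1}^{84} (n − i)/n = (0 + 1 + … + 83)/84 = 84(84 − 1)/(2·84) = (84 − 1)/2.
Hence E[X] = Σ_{i=1}^{84} (84 − i)/84 = 83/2 ≈ 41.500.

E[X] = 83/2 = 41.500.


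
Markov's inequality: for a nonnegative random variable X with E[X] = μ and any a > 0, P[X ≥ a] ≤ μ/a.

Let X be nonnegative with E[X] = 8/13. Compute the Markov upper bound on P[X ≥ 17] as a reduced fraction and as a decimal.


μ = E[X] = 8/13, a = 17.
Markov: P[X ≥ 17] ≤ μ/a = (8/13)/17 = 8/221.
Numerically: ≈ 0.03620.
(Since a = 17 > μ = 0.61538, the bound 8/221 is < 1 and informative.)

P[X ≥ 17] ≤ 8/221 ≈ 0.03620.


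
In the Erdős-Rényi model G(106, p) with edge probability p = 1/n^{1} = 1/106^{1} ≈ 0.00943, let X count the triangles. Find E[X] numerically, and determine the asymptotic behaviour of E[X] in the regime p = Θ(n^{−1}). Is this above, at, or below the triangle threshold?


Number of potential triangles: C(106, 3) = 192920.
Each occurs with probability p³ ≈ (0.00943)³ ≈ 8.39619e-07.
By linearity: E[X] = C(106, 3)·p³ ≈ 192920 · 8.39619e-07 ≈ 0.162.
Here α = 1, so p = 1/n is exactly at the triangle threshold p ~ 1/n. Asymptotically E[X] → c³/6 = 1³/6 = 1/6 ≈ 0.167, a bounded constant. In this regime the triangle count is asymptotically Poisson(c³/6).

E[X] ≈ 0.162; in regime p = Θ(1/n^{1}) E[X] stays bounded (at the triangle threshold p ~ 1/n).


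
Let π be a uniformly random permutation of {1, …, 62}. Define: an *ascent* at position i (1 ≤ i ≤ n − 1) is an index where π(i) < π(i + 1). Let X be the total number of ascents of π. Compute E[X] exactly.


Write X = Σ X_I over i = 1, …, 61, with X_I the indicator of one ascent.
There are 61 indicators.
For each fixed i, the pair (π(i), π(i+1)) is a uniformly random ordered pair of distinct values from {1, …, 62}; by symmetry P[π(i) < π(i+1)] = 1/2.
By linearity: E[X] = 61 · (1/2) = (62 − 1) · (1/2) = 61/2 ≈ 30.500000.

E[X] = 61/2 = 30.500000.


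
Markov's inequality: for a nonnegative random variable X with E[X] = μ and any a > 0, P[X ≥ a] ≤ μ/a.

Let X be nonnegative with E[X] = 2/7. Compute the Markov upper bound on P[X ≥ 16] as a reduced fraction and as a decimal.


μ = E[X] = 2/7, a = 16.
Markov: P[X ≥ 16] ≤ μ/a = (2/7)/16 = 1/56.
Numerically: ≈ 0.017857.
(Since a = 16 > μ = 0.285714, the bound 1/56 is < 1 and informative.)

P[X ≥ 16] ≤ 1/56 ≈ 0.017857.


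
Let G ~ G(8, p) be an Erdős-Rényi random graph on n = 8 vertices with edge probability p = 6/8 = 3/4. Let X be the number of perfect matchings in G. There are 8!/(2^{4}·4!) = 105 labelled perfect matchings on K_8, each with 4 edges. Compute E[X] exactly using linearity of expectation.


K_8 has 8!/(2^{4}·4!) = 105 labelled perfect matchings.
For each such perfect matching H, let X_H = 1 if all 4 edges of H are present in G. Then P[X_H = 1] = p^{4} = (3/4)^{4} = 81/256.
By linearity of expectation: E[X] = Σ_H E[X_H] = 105 · p^{4} = 105 · 81/256 = 8505/256.
Numerically: E[X] ≈ 33.2.

E[X] = 105 · (3/4)^{4} = 8505/256 ≈ 33.2.


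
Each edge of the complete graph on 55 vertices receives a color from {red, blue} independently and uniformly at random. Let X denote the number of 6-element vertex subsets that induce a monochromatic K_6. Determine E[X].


Let X = Σ_S X_S over the C(55, 6) = 28989675 subsets S of size 6, where X_S = 1 if the K_6 on S is monochromatic.
For a fixed S, the K_6 on S has C(6, 2) = 15 edges. P[all 15 edges red] = (1/2)^15, and likewise for blue, so P[monochromatic] = 2·(1/2)^15 = 2^{1 − 15} = 1/16384.
Summing: E[X] = C(55, 6) · 2^{1 − 15} = 28989675 · 1/16384 = 28989675/16384.
Numerically: E[X] ≈ 1769.38934.

E[X] = C(55,6)·2^(1−C(6,2)) = 28989675/16384 ≈ 1769.38934.


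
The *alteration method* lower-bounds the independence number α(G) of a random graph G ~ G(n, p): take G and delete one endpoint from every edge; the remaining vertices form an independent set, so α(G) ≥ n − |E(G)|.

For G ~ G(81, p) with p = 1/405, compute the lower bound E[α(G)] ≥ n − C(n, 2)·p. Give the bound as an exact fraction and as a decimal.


E[|E(G)|] = C(81, 2)·p = 3240 · (1/405) = 8.
E[α(G)] ≥ n − E[|E(G)|] = 81 − 8 = 73.
Numerically: ≈ 73.000.
(This is only a lower bound; the true E[α(G)] may be larger.)

E[α(G)] ≥ 73 ≈ 73.000.


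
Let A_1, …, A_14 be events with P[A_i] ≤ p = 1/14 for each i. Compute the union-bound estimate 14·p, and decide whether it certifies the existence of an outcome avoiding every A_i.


Union bound: P[∪_{i=1}^{14} A_i] ≤ Σ_i P[A_i] ≤ 14·p = 14·(1/14) = 1.
Numerically: 1 ≈ 1.0000.
Is 1 < 1? NO.
Since the bound 1 is ≥ 1, the union bound is uninformative here; it does NOT by itself certify existence.

14·p = 1 ≈ 1.0000; existence NOT certified by the union bound.


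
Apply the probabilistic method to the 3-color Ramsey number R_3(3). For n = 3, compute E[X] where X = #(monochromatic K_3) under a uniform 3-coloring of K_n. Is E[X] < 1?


E[X] = C(3, 3) · 3^{1 − 3} = 1 · 3^{−2} = 1/9.
As a reduced fraction: E[X] = 1/9 ≈ 0.111111.
Is E[X] < 1? YES.
Since E[X] < 1, there exists a 3-coloring of K_{3} with no monochromatic K_3; hence R_3(3) > 3.

E[X] = 1/9 ≈ 0.111111; E[X] < 1, so R_3(3) > 3.


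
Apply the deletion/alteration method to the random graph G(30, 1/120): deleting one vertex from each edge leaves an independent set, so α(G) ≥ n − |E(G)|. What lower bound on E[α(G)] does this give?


E[|E(G)|] = C(30, 2)·p = 435 · (1/120) = 29/8.
E[α(G)] ≥ n − E[|E(G)|] = 30 − 29/8 = 211/8.
Numerically: ≈ 26.3750.
(This is only a lower bound; the true E[α(G)] may be larger.)

E[α(G)] ≥ 211/8 ≈ 26.3750.


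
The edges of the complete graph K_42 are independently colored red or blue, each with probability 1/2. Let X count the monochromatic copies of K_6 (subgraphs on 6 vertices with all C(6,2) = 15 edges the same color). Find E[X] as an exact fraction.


Let X = Σ_S X_S over the C(42, 6) = 5245786 subsets S of size 6, where X_S = 1 if the K_6 on S is monochromatic.
For a fixed S, the K_6 on S has C(6, 2) = 15 edges. P[all 15 edges red] = (1/2)^15, and likewise for blue, so P[monochromatic] = 2·(1/2)^15 = 2^{1 − 15} = 1/16384.
By linearity: E[X] = C(42, 6) · 2^{1 − 15} = 5245786 · 1/16384 = 2622893/8192.
Numerically: E[X] ≈ 320.17737.

E[X] = C(42,6)·2^(1−C(6,2)) = 2622893/8192 ≈ 320.17737.


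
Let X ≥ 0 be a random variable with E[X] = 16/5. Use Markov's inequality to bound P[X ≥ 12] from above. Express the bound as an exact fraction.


μ = E[X] = 16/5, a = 12.
Markov: P[X ≥ 12] ≤ μ/a = (16/5)/12 = 4/15.
Numerically: ≈ 0.267.
(Since a = 12 > μ = 3.200, the bound 4/15 is < 1 and informative.)

P[X ≥ 12] ≤ 4/15 ≈ 0.267.


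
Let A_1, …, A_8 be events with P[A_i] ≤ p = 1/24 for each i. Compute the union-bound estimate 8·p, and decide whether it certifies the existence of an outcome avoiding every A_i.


Union bound: P[∪_{i=1}^{8} A_i] ≤ Σ_i P[A_i] ≤ 8·p = 8·(1/24) = 1/3.
Numerically: 1/3 ≈ 0.333333.
Is 1/3 < 1? YES.
Since P[∪ A_i] ≤ 1/3 < 1, the complement has P[∩ A_i^c] ≥ 1 − 1/3 = 2/3 > 0, so some outcome avoids every A_i.

8·p = 1/3 ≈ 0.333333; existence CERTIFIED by the union bound.


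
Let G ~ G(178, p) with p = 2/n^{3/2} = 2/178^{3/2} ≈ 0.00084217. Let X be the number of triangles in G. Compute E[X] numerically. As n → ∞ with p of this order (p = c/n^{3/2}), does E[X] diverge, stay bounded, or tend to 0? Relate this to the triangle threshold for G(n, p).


Number of potential triangles: C(178, 3) = 924176.
Each occurs with probability p³ ≈ (0.00084217)³ ≈ 5.97310263e-10.
By linearity: E[X] = C(178, 3)·p³ ≈ 924176 · 5.97310263e-10 ≈ 0.000552.
Since α = 3/2 > 1, p = c/n^{3/2} = o(1/n) is below the triangle threshold p ~ 1/n. Asymptotically E[X] ~ (c³/6)·n^{3(1−α)} = (2³/6)·n^{-1.5} → 0, so by Markov's inequality G has no triangles w.h.p.

E[X] ≈ 0.000552; in regime p = Θ(1/n^{3/2}) E[X] tends to 0 (below the triangle threshold p ~ 1/n).


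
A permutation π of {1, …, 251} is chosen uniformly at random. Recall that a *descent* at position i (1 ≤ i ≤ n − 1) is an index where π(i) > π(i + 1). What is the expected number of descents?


Write X = Σ X_I over i = 1, …, 250, with X_I the indicator of one descent.
There are 250 indicators.
For each fixed i, the pair (π(i), π(i+1)) is a uniformly random ordered pair of distinct values from {1, …, 251}; by symmetry P[π(i) > π(i+1)] = 1/2.
By linearity: E[X] = 250 · (1/2) = (251 − 1) · (1/2) = 125 ≈ 125.00000.

E[X] = 125 = 125.00000.


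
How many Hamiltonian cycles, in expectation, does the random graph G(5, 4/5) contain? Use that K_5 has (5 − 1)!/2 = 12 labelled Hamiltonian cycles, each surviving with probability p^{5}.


K_5 has (5 − 1)!/2 = 12 labelled Hamiltonian cycles.
For each such Hamiltonian cycle H, let X_H = 1 if all 5 edges of H are present in G. Then P[X_H = 1] = p^{5} = (4/5)^{5} = 1024/3125.
By linearity of expectation: E[X] = Σ_H E[X_H] = 12 · p^{5} = 12 · 1024/3125 = 12288/3125.
Numerically: E[X] ≈ 3.93.

E[X] = 12 · (4/5)^{5} = 12288/3125 ≈ 3.93.


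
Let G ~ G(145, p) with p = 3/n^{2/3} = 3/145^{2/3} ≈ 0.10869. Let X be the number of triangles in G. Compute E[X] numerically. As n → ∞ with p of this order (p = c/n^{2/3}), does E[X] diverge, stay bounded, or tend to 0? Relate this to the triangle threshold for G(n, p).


Number of potential triangles: C(145, 3) = 497640.
Each occurs with probability p³ ≈ (0.10869)³ ≈ 1.2841855e-03.
By linearity: E[X] = C(145, 3)·p³ ≈ 497640 · 1.2841855e-03 ≈ 639.06207.
Since α = 2/3 < 1, p = c/n^{2/3} ≫ 1/n is above the triangle threshold p ~ 1/n. Asymptotically E[X] ~ (c³/6)·n^{3(1−α)} = (3³/6)·n^{1} → ∞; triangles are abundant w.h.p.

E[X] ≈ 639.06207; in regime p = Θ(1/n^{2/3}) E[X] diverges (above the triangle threshold p ~ 1/n).


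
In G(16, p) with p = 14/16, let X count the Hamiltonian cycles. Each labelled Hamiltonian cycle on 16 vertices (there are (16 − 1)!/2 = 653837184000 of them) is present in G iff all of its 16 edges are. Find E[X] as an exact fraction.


K_16 has (16 − 1)!/2 = 653837184000 labelled Hamiltonian cycles.
For each such Hamiltonian cycle H, let X_H = 1 if all 16 edges of H are present in G. Then P[X_H = 1] = p^{16} = (7/8)^{16} = 33232930569601/281474976710656.
By linearity: E[X] = Σ_H E[X_H] = 653837184000 · p^{16} = 653837184000 · 33232930569601/281474976710656 = 21219654042671322112875/274877906944.
Numerically: E[X] ≈ 7.72e+10.

E[X] = 653837184000 · (7/8)^{16} = 21219654042671322112875/274877906944 ≈ 7.72e+10.


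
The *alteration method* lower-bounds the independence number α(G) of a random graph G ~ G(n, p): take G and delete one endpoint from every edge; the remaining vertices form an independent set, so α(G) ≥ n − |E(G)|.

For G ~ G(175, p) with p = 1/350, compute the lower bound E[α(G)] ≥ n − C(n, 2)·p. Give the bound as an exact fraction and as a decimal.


E[|E(G)|] = C(175, 2)·p = 15225 · (1/350) = 87/2.
E[α(G)] ≥ n − E[|E(G)|] = 175 − 87/2 = 263/2.
Numerically: ≈ 131.500000.
(This is only a lower bound; the true E[α(G)] may be larger.)

E[α(G)] ≥ 263/2 ≈ 131.500000.


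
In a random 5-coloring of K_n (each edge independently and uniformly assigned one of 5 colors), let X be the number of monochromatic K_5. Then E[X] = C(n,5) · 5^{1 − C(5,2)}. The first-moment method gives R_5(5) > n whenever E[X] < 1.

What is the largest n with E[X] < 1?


We need C(n, 5) · 5^{1 − 10} < 1, i.e. C(n, 5) < 5^{10 − 1} = 1953125.
Check values of n near the boundary:
  n = 43: C(43, 5) = 962598; 962598 < 1953125? YES
  n = 44: C(44, 5) = 1086008; 1086008 < 1953125? YES
  n = 45: C(45, 5) = 1221759; 1221759 < 1953125? YES
  n = 46: C(46, 5) = 1370754; 1370754 < 1953125? YES
  n = 47: C(47, 5) = 1533939; 1533939 < 1953125? YES
  n = 48: C(48, 5) = 1712304; 1712304 < 1953125? YES
  n = 49: C(49, 5) = 1906884; 1906884 < 1953125? YES
  n = 50: C(50, 5) = 2118760; 2118760 < 1953125? NO
  n = 51: C(51, 5) = 2349060; 2349060 < 1953125? NO
  n = 52: C(52, 5) = 2598960; 2598960 < 1953125? NO
The largest n with C(n, 5) < 1953125 is n = 49 (where E[X] = 1906884/1953125 ≈ 0.976). Hence R_5(5) > 49, i.e. R_5(5) ≥ 50.

Largest n = 49; hence R_5(5) > 49.


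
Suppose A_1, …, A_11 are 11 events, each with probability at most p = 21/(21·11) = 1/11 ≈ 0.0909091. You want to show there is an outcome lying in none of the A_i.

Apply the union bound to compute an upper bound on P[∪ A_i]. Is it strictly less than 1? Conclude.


Union bound: P[∪_{i=1}^{11} A_i] ≤ Σ_i P[A_i] ≤ 11·p = 11·(1/11) = 1.
Numerically: 1 ≈ 1.0000000.
Is 1 < 1? NO.
Since the bound 1 is ≥ 1, the union bound is uninformative here; it does NOT by itself certify existence.

11·p = 1 ≈ 1.0000000; existence NOT certified by the union bound.


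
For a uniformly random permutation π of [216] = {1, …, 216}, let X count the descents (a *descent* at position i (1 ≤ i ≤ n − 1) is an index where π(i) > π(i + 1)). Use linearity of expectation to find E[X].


Write X = Σ X_I over i = 1, …, 215, with X_I the indicator of one descent.
There are 215 indicators.
For each fixed i, the pair (π(i), π(i+1)) is a uniformly random ordered pair of distinct values from {1, …, 216}; by symmetry P[π(i) > π(i+1)] = 1/2.
By linearity: E[X] = 215 · (1/2) = (216 − 1) · (1/2) = 215/2 ≈ 107.500.

E[X] = 215/2 = 107.500.


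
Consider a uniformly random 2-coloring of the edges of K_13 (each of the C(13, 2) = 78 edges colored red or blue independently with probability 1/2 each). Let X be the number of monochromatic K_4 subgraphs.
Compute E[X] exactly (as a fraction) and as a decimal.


Let X = Σ_S X_S over the C(13, 4) = 715 subsets S of size 4, where X_S = 1 if the K_4 on S is monochromatic.
For a fixed S, the K_4 on S has C(4, 2) = 6 edges. P[all 6 edges red] = (1/2)^6, and likewise for blue, so P[monochromatic] = 2·(1/2)^6 = 2^{1 − 6} = 1/32.
By linearity: E[X] = C(13, 4) · 2^{1 − 6} = 715 · 1/32 = 715/32.
Numerically: E[X] ≈ 22.34375.

E[X] = C(13,4)·2^(1−C(4,2)) = 715/32 ≈ 22.34375.


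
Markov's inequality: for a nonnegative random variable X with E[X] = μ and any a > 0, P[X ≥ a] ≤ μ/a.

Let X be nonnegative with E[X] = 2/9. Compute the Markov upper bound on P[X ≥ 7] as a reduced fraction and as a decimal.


μ = E[X] = 2/9, a = 7.
Markov: P[X ≥ 7] ≤ μ/a = (2/9)/7 = 2/63.
Numerically: ≈ 0.03175.
(Since a = 7 > μ = 0.22222, the bound 2/63 is < 1 and informative.)

P[X ≥ 7] ≤ 2/63 ≈ 0.03175.


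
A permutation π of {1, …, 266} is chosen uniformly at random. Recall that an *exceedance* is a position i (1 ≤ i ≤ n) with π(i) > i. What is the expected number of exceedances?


Write X = Σ_{i=1}^{266} X_i, where X_i = 1_{π(i) > i}.
For each fixed i, π(i) is uniform over {1, …, 266} (marginal of a uniform permutation), so P[π(i) > i] = (n − i)/n. Summing: Σ_{i=1}^{266} (n − i)/n = (0 + 1 + … + 265)/266 = 266(266 − 1)/(2·266) = (266 − 1)/2.
Hence E[X] = Σ_{i=1}^{266} (266 − i)/266 = 265/2 ≈ 132.500.

E[X] = 265/2 = 132.500.


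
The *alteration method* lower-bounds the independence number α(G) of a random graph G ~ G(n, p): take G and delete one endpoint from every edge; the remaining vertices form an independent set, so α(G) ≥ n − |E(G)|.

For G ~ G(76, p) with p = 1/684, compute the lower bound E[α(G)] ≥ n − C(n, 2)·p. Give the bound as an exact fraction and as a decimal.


E[|E(G)|] = C(76, 2)·p = 2850 · (1/684) = 25/6.
E[α(G)] ≥ n − E[|E(G)|] = 76 − 25/6 = 431/6.
Numerically: ≈ 71.83333.
(This is only a lower bound; the true E[α(G)] may be larger.)

E[α(G)] ≥ 431/6 ≈ 71.83333.


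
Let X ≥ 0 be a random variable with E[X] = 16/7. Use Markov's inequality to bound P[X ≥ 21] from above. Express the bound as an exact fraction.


μ = E[X] = 16/7, a = 21.
Markov: P[X ≥ 21] ≤ μ/a = (16/7)/21 = 16/147.
Numerically: ≈ 0.10884.
(Since a = 21 > μ = 2.28571, the bound 16/147 is < 1 and informative.)

P[X ≥ 21] ≤ 16/147 ≈ 0.10884.


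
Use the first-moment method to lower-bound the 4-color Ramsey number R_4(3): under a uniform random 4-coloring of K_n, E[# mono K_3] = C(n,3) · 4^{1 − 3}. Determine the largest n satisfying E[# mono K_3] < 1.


We need C(n, 3) · 4^{1 − 3} < 1, i.e. C(n, 3) < 4^{3 − 1} = 16.
Check values of n near the boundary:
  n = 3: C(3, 3) = 1; 1 < 16? YES
  n = 4: C(4, 3) = 4; 4 < 16? YES
  n = 5: C(5, 3) = 10; 10 < 16? YES
  n = 6: C(6, 3) = 20; 20 < 16? NO
  n = 7: C(7, 3) = 35; 35 < 16? NO
  n = 8: C(8, 3) = 56; 56 < 16? NO
The largest n with C(n, 3) < 16 is n = 5 (where E[X] = 5/8 ≈ 0.6250). Hence R_4(3) > 5, i.e. R_4(3) ≥ 6.

Largest n = 5; hence R_4(3) > 5.


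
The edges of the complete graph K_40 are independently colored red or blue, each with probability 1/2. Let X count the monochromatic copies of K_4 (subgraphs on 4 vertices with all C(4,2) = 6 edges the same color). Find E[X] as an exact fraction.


Let X = Σ_S X_S over the C(40, 4) = 91390 subsets S of size 4, where X_S = 1 if the K_4 on S is monochromatic.
For a fixed S, the K_4 on S has C(4, 2) = 6 edges. P[all 6 edges red] = (1/2)^6, and likewise for blue, so P[monochromatic] = 2·(1/2)^6 = 2^{1 − 6} = 1/32.
Summing: E[X] = C(40, 4) · 2^{1 − 6} = 91390 · 1/32 = 45695/16.
Numerically: E[X] ≈ 2855.937500.

E[X] = C(40,4)·2^(1−C(4,2)) = 45695/16 ≈ 2855.937500.


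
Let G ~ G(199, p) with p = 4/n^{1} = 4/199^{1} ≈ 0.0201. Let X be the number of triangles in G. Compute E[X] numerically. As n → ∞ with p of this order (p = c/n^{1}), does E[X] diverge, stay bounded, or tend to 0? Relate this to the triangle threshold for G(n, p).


Number of potential triangles: C(199, 3) = 1293699.
Each occurs with probability p³ ≈ (0.0201)³ ≈ 8.121210e-06.
By linearity: E[X] = C(199, 3)·p³ ≈ 1293699 · 8.121210e-06 ≈ 10.5064.
Here α = 1, so p = 4/n is exactly at the triangle threshold p ~ 1/n. Asymptotically E[X] → c³/6 = 4³/6 = 32/3 ≈ 10.6667, a bounded constant. In this regime the triangle count is asymptotically Poisson(c³/6).

E[X] ≈ 10.5064; in regime p = Θ(1/n^{1}) E[X] stays bounded (at the triangle threshold p ~ 1/n).


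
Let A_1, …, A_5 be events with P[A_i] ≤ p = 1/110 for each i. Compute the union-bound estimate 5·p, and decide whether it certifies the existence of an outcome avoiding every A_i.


Union bound: P[∪_{i=1}^{5} A_i] ≤ Σ_i P[A_i] ≤ 5·p = 5·(1/110) = 1/22.
Numerically: 1/22 ≈ 0.0454545.
Is 1/22 < 1? YES.
Since P[∪ A_i] ≤ 1/22 < 1, the complement has P[∩ A_i^c] ≥ 1 − 1/22 = 21/22 > 0, so some outcome avoids every A_i.

5·p = 1/22 ≈ 0.0454545; existence CERTIFIED by the union bound.


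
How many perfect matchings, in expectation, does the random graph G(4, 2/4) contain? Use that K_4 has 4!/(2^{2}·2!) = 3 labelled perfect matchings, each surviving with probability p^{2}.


K_4 has 4!/(2^{2}·2!) = 3 labelled perfect matchings.
For each such perfect matching H, let X_H = 1 if all 2 edges of H are present in G. Then P[X_H = 1] = p^{2} = (1/2)^{2} = 1/4.
By linearity of expectation: E[X] = Σ_H E[X_H] = 3 · p^{2} = 3 · 1/4 = 3/4.
Numerically: E[X] ≈ 0.75.

E[X] = 3 · (1/2)^{2} = 3/4 ≈ 0.75.


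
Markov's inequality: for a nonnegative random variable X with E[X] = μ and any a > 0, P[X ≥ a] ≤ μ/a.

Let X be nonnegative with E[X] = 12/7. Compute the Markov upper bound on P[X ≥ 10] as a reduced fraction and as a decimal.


μ = E[X] = 12/7, a = 10.
Markov: P[X ≥ 10] ≤ μ/a = (12/7)/10 = 6/35.
Numerically: ≈ 0.17143.
(Since a = 10 > μ = 1.71429, the bound 6/35 is < 1 and informative.)

P[X ≥ 10] ≤ 6/35 ≈ 0.17143.


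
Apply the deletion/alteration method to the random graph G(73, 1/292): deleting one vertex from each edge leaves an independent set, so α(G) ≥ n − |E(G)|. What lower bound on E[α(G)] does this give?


E[|E(G)|] = C(73, 2)·p = 2628 · (1/292) = 9.
E[α(G)] ≥ n − E[|E(G)|] = 73 − 9 = 64.
Numerically: ≈ 64.000000.
(This is only a lower bound; the true E[α(G)] may be larger.)

E[α(G)] ≥ 64 ≈ 64.000000.


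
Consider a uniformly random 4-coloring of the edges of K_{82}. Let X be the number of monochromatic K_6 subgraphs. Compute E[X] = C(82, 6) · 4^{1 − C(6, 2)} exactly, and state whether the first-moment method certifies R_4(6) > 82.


E[X] = C(82, 6) · 4^{1 − 15} = 350161812 · 4^{−14} = 350161812/268435456.
As a reduced fraction: E[X] = 87540453/67108864 ≈ 1.304454.
Is E[X] < 1? NO.
Since E[X] ≥ 1, the first-moment bound is inconclusive at n = 82; it does NOT by itself certify R_4(6) > 82.

E[X] = 87540453/67108864 ≈ 1.304454; E[X] ≥ 1; first-moment method inconclusive here.


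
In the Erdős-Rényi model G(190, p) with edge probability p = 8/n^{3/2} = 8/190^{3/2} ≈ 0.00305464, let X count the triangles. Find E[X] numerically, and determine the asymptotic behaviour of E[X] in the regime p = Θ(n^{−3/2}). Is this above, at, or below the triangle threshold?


Number of potential triangles: C(190, 3) = 1125180.
Each occurs with probability p³ ≈ (0.00305464)³ ≈ 2.85022245e-08.
By linearity: E[X] = C(190, 3)·p³ ≈ 1125180 · 2.85022245e-08 ≈ 0.032070.
Since α = 3/2 > 1, p = c/n^{3/2} = o(1/n) is below the triangle threshold p ~ 1/n. Asymptotically E[X] ~ (c³/6)·n^{3(1−α)} = (8³/6)·n^{-1.5} → 0, so by Markov's inequality G has no triangles w.h.p.

E[X] ≈ 0.032070; in regime p = Θ(1/n^{3/2}) E[X] tends to 0 (below the triangle threshold p ~ 1/n).


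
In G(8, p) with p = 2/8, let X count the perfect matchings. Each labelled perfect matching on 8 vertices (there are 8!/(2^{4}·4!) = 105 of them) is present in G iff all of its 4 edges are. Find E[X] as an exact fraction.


K_8 has 8!/(2^{4}·4!) = 105 labelled perfect matchings.
For each such perfect matching H, let X_H = 1 if all 4 edges of H are present in G. Then P[X_H = 1] = p^{4} = (1/4)^{4} = 1/256.
Summing the indicators: E[X] = Σ_H E[X_H] = 105 · p^{4} = 105 · 1/256 = 105/256.
Numerically: E[X] ≈ 0.41.

E[X] = 105 · (1/4)^{4} = 105/256 ≈ 0.41.


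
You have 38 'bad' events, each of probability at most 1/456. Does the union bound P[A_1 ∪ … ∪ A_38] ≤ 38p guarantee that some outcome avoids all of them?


Union bound: P[∪_{i=1}^{38} A_i] ≤ Σ_i P[A_i] ≤ 38·p = 38·(1/456) = 1/12.
Numerically: 1/12 ≈ 0.083.
Is 1/12 < 1? YES.
Since P[∪ A_i] ≤ 1/12 < 1, the complement has P[∩ A_i^c] ≥ 1 − 1/12 = 11/12 > 0, so some outcome avoids every A_i.

38·p = 1/12 ≈ 0.083; existence CERTIFIED by the union bound.


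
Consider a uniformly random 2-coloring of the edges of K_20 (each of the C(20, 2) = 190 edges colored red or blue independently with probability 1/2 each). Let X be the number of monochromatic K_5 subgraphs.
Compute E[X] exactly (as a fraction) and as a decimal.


Let X = Σ_S X_S over the C(20, 5) = 15504 subsets S of size 5, where X_S = 1 if the K_5 on S is monochromatic.
For a fixed S, the K_5 on S has C(5, 2) = 10 edges. P[all 10 edges red] = (1/2)^10, and likewise for blue, so P[monochromatic] = 2·(1/2)^10 = 2^{1 − 10} = 1/512.
By linearity of expectation: E[X] = C(20, 5) · 2^{1 − 10} = 15504 · 1/512 = 969/32.
Numerically: E[X] ≈ 30.281.

E[X] = C(20,5)·2^(1−C(5,2)) = 969/32 ≈ 30.281.


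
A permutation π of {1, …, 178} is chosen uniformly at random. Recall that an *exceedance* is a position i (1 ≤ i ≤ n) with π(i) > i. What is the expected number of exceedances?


Write X = Σ_{i=1}^{178} X_i, where X_i = 1_{π(i) > i}.
For each fixed i, π(i) is uniform over {1, …, 178} (marginal of a uniform permutation), so P[π(i) > i] = (n − i)/n. Summing: Σ_{i=1}^{178} (n − i)/n = (0 + 1 + … + 177)/178 = 178(178 − 1)/(2·178) = (178 − 1)/2.
Hence E[X] = Σ_{i=1}^{178} (178 − i)/178 = 177/2 ≈ 88.500000.

E[X] = 177/2 = 88.500000.


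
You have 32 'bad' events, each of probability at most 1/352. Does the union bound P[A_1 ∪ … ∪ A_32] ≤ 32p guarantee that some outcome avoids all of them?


Union bound: P[∪_{i=1}^{32} A_i] ≤ Σ_i P[A_i] ≤ 32·p = 32·(1/352) = 1/11.
Numerically: 1/11 ≈ 0.090909.
Is 1/11 < 1? YES.
Since P[∪ A_i] ≤ 1/11 < 1, the complement has P[∩ A_i^c] ≥ 1 − 1/11 = 10/11 > 0, so some outcome avoids every A_i.

32·p = 1/11 ≈ 0.090909; existence CERTIFIED by the union bound.


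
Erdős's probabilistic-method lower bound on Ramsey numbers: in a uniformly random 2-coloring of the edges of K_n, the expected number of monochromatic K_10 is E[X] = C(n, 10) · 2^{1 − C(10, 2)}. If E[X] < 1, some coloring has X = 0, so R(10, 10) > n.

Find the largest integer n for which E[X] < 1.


We need C(n, 10) · 2^{1 − 45} < 1, i.e. C(n, 10) < 2^{45 − 1} = 17592186044416.
Check values of n near the boundary:
  n = 96: C(96, 10) = 11279926456656; 11279926456656 < 17592186044416? YES
  n = 97: C(97, 10) = 12576469727536; 12576469727536 < 17592186044416? YES
  n = 98: C(98, 10) = 14005614014756; 14005614014756 < 17592186044416? YES
  n = 99: C(99, 10) = 15579278510796; 15579278510796 < 17592186044416? YES
  n = 100: C(100, 10) = 17310309456440; 17310309456440 < 17592186044416? YES
  n = 101: C(101, 10) = 19212541264840; 19212541264840 < 17592186044416? NO
The largest n with C(n, 10) < 17592186044416 is n = 100 (where E[X] = 2163788682055/2199023255552 ≈ 0.9839772). Hence R(10, 10) > 100, i.e. R(10, 10) ≥ 101.

Largest n = 100; hence R(10, 10) > 100.


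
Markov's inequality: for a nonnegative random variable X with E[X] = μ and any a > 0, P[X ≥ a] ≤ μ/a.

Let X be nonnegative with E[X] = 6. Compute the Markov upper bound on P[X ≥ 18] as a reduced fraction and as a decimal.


μ = E[X] = 6, a = 18.
Markov: P[X ≥ 18] ≤ μ/a = (6)/18 = 1/3.
Numerically: ≈ 0.3333.
(Since a = 18 > μ = 6.0000, the bound 1/3 is < 1 and informative.)

P[X ≥ 18] ≤ 1/3 ≈ 0.3333.


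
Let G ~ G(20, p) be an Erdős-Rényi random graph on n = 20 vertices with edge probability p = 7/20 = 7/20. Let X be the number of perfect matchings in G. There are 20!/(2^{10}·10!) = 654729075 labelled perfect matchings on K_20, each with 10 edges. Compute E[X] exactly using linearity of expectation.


K_20 has 20!/(2^{10}·10!) = 654729075 labelled perfect matchings.
For each such perfect matching H, let X_H = 1 if all 10 edges of H are present in G. Then P[X_H = 1] = p^{10} = (7/20)^{10} = 282475249/10240000000000.
By linearity: E[X] = Σ_H E[X_H] = 654729075 · p^{10} = 654729075 · 282475249/10240000000000 = 7397790339526587/409600000000.
Numerically: E[X] ≈ 18061.

E[X] = 654729075 · (7/20)^{10} = 7397790339526587/409600000000 ≈ 18061.


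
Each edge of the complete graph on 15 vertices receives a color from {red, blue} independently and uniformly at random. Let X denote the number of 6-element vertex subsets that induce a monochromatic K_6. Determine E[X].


Let X = Σ_S X_S over the C(15, 6) = 5005 subsets S of size 6, where X_S = 1 if the K_6 on S is monochromatic.
For a fixed S, the K_6 on S has C(6, 2) = 15 edges. P[all 15 edges red] = (1/2)^15, and likewise for blue, so P[monochromatic] = 2·(1/2)^15 = 2^{1 − 15} = 1/16384.
By linearity: E[X] = C(15, 6) · 2^{1 − 15} = 5005 · 1/16384 = 5005/16384.
Numerically: E[X] ≈ 0.3055.

E[X] = C(15,6)·2^(1−C(6,2)) = 5005/16384 ≈ 0.3055.


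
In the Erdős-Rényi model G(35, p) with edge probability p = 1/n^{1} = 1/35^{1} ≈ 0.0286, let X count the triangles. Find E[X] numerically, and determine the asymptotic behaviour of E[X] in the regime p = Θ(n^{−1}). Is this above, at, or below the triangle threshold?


Number of potential triangles: C(35, 3) = 6545.
Each occurs with probability p³ ≈ (0.0286)³ ≈ 2.33236e-05.
By linearity: E[X] = C(35, 3)·p³ ≈ 6545 · 2.33236e-05 ≈ 0.153.
Here α = 1, so p = 1/n is exactly at the triangle threshold p ~ 1/n. Asymptotically E[X] → c³/6 = 1³/6 = 1/6 ≈ 0.167, a bounded constant. In this regime the triangle count is asymptotically Poisson(c³/6).

E[X] ≈ 0.153; in regime p = Θ(1/n^{1}) E[X] stays bounded (at the triangle threshold p ~ 1/n).


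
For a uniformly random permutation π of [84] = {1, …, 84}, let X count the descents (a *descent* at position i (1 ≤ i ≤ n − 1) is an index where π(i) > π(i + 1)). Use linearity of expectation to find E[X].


Write X = Σ X_I over i = 1, …, 83, with X_I the indicator of one descent.
There are 83 indicators.
For each fixed i, the pair (π(i), π(i+1)) is a uniformly random ordered pair of distinct values from {1, …, 84}; by symmetry P[π(i) > π(i+1)] = 1/2.
By linearity: E[X] = 83 · (1/2) = (84 − 1) · (1/2) = 83/2 ≈ 41.500.

E[X] = 83/2 = 41.500.


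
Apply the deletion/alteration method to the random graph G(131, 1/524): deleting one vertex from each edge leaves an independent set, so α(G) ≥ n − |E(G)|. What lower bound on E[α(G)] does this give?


E[|E(G)|] = C(131, 2)·p = 8515 · (1/524) = 65/4.
E[α(G)] ≥ n − E[|E(G)|] = 131 − 65/4 = 459/4.
Numerically: ≈ 114.750000.
(This is only a lower bound; the true E[α(G)] may be larger.)

E[α(G)] ≥ 459/4 ≈ 114.750000.


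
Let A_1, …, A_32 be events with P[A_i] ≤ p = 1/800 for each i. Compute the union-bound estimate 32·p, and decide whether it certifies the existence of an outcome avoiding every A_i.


Union bound: P[∪_{i=1}^{32} A_i] ≤ Σ_i P[A_i] ≤ 32·p = 32·(1/800) = 1/25.
Numerically: 1/25 ≈ 0.0400000.
Is 1/25 < 1? YES.
Since P[∪ A_i] ≤ 1/25 < 1, the complement has P[∩ A_i^c] ≥ 1 − 1/25 = 24/25 > 0, so some outcome avoids every A_i.

32·p = 1/25 ≈ 0.0400000; existence CERTIFIED by the union bound.


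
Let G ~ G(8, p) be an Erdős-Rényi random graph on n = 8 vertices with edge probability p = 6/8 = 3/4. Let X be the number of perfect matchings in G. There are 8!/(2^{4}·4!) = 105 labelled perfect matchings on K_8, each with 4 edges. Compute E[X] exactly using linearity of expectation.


K_8 has 8!/(2^{4}·4!) = 105 labelled perfect matchings.
For each such perfect matching H, let X_H = 1 if all 4 edges of H are present in G. Then P[X_H = 1] = p^{4} = (3/4)^{4} = 81/256.
By linearity of expectation: E[X] = Σ_H E[X_H] = 105 · p^{4} = 105 · 81/256 = 8505/256.
Numerically: E[X] ≈ 33.223.

E[X] = 105 · (3/4)^{4} = 8505/256 ≈ 33.223.


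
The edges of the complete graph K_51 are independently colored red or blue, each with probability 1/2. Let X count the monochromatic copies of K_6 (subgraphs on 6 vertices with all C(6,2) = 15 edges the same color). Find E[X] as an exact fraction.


Let X = Σ_S X_S over the C(51, 6) = 18009460 subsets S of size 6, where X_S = 1 if the K_6 on S is monochromatic.
For a fixed S, the K_6 on S has C(6, 2) = 15 edges. P[all 15 edges red] = (1/2)^15, and likewise for blue, so P[monochromatic] = 2·(1/2)^15 = 2^{1 − 15} = 1/16384.
By linearity: E[X] = C(51, 6) · 2^{1 − 15} = 18009460 · 1/16384 = 4502365/4096.
Numerically: E[X] ≈ 1099.2102.

E[X] = C(51,6)·2^(1−C(6,2)) = 4502365/4096 ≈ 1099.2102.


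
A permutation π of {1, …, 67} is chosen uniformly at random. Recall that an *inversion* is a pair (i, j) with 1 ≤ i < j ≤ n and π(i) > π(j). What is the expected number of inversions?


Write X = Σ X_I over the C(67, 2) = 2211 pairs i < j, with X_I the indicator of one inversion.
There are 2211 indicators.
For each fixed pair i < j, the values π(i) and π(j) are two distinct elements of {1, …, 67} in uniformly random order; by symmetry P[π(i) > π(j)] = 1/2.
By linearity: E[X] = 2211 · (1/2) = C(67, 2) · (1/2) = 2211/2 = 2211/2 ≈ 1105.5000.

E[X] = 2211/2 = 1105.5000.


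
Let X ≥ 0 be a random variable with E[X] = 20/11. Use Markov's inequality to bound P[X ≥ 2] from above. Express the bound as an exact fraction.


μ = E[X] = 20/11, a = 2.
Markov: P[X ≥ 2] ≤ μ/a = (20/11)/2 = 10/11.
Numerically: ≈ 0.909.
(Since a = 2 > μ = 1.818, the bound 10/11 is < 1 and informative.)

P[X ≥ 2] ≤ 10/11 ≈ 0.909.


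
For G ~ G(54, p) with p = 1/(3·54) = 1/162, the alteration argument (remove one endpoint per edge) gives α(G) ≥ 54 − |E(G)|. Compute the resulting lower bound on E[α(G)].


E[|E(G)|] = C(54, 2)·p = 1431 · (1/162) = 53/6.
E[α(G)] ≥ n − E[|E(G)|] = 54 − 53/6 = 271/6.
Numerically: ≈ 45.167.
(This is only a lower bound; the true E[α(G)] may be larger.)

E[α(G)] ≥ 271/6 ≈ 45.167.


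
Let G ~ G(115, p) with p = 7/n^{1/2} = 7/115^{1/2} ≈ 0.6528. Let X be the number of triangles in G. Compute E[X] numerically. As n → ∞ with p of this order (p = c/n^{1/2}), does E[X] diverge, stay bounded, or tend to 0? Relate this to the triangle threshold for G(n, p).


Number of potential triangles: C(115, 3) = 246905.
Each occurs with probability p³ ≈ (0.6528)³ ≈ 2.781297e-01.
By linearity: E[X] = C(115, 3)·p³ ≈ 246905 · 2.781297e-01 ≈ 68671.6123.
Since α = 1/2 < 1, p = c/n^{1/2} ≫ 1/n is above the triangle threshold p ~ 1/n. Asymptotically E[X] ~ (c³/6)·n^{3(1−α)} = (7³/6)·n^{1.5} → ∞; triangles are abundant w.h.p.

E[X] ≈ 68671.6123; in regime p = Θ(1/n^{1/2}) E[X] diverges (above the triangle threshold p ~ 1/n).


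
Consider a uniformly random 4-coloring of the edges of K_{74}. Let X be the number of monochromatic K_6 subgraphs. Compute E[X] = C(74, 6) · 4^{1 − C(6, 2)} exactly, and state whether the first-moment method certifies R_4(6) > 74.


E[X] = C(74, 6) · 4^{1 − 15} = 185250786 · 4^{−14} = 185250786/268435456.
As a reduced fraction: E[X] = 92625393/134217728 ≈ 0.690113.
Is E[X] < 1? YES.
Since E[X] < 1, there exists a 4-coloring of K_{74} with no monochromatic K_6; hence R_4(6) > 74.

E[X] = 92625393/134217728 ≈ 0.690113; E[X] < 1, so R_4(6) > 74.


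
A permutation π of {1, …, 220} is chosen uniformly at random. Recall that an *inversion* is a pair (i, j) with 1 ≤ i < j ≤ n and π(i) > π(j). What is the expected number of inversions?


Write X = Σ X_I over the C(220, 2) = 24090 pairs i < j, with X_I the indicator of one inversion.
There are 24090 indicators.
For each fixed pair i < j, the values π(i) and π(j) are two distinct elements of {1, …, 220} in uniformly random order; by symmetry P[π(i) > π(j)] = 1/2.
By linearity: E[X] = 24090 · (1/2) = C(220, 2) · (1/2) = 24090/2 = 12045 ≈ 12045.0000.

E[X] = 12045 = 12045.0000.


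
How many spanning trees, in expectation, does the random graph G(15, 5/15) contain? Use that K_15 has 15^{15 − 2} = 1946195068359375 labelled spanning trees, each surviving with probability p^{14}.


K_15 has 15^{15 − 2} = 1946195068359375 labelled spanning trees.
For each such spanning tree H, let X_H = 1 if all 14 edges of H are present in G. Then P[X_H = 1] = p^{14} = (1/3)^{14} = 1/4782969.
Summing the indicators: E[X] = Σ_H E[X_H] = 1946195068359375 · p^{14} = 1946195068359375 · 1/4782969 = 1220703125/3.
Numerically: E[X] ≈ 4.069e+08.

E[X] = 1946195068359375 · (1/3)^{14} = 1220703125/3 ≈ 4.069e+08.


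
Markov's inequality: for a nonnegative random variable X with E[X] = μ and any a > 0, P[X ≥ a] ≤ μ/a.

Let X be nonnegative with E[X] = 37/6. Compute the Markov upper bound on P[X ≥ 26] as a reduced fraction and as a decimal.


μ = E[X] = 37/6, a = 26.
Markov: P[X ≥ 26] ≤ μ/a = (37/6)/26 = 37/156.
Numerically: ≈ 0.23718.
(Since a = 26 > μ = 6.16667, the bound 37/156 is < 1 and informative.)

P[X ≥ 26] ≤ 37/156 ≈ 0.23718.


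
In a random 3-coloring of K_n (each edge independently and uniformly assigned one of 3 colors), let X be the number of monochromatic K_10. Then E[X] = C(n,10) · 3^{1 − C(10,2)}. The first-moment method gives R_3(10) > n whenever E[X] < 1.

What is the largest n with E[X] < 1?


We need C(n, 10) · 3^{1 − 45} < 1, i.e. C(n, 10) < 3^{45 − 1} = 984770902183611232881.
Check values of n near the boundary:
  n = 572: C(572, 10) = 954640815642161682606; 954640815642161682606 < 984770902183611232881? YES
  n = 573: C(573, 10) = 971597135635805762226; 971597135635805762226 < 984770902183611232881? YES
  n = 574: C(574, 10) = 988824035203816502691; 988824035203816502691 < 984770902183611232881? NO
  n = 575: C(575, 10) = 1006325345561406175305; 1006325345561406175305 < 984770902183611232881? NO
The largest n with C(n, 10) < 984770902183611232881 is n = 573 (where E[X] = 35985079097622435638/36472996377170786403 ≈ 0.987). Hence R_3(10) > 573, i.e. R_3(10) ≥ 574.

Largest n = 573; hence R_3(10) > 573.
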